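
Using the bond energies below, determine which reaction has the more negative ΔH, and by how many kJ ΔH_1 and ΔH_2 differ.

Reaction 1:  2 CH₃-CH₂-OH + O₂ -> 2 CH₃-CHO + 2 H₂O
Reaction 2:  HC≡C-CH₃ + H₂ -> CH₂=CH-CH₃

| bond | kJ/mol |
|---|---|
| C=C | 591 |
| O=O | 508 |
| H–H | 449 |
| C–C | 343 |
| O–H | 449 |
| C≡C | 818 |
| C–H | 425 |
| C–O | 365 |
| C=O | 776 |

Reaction 1, by 188 kJ

Reaction 1:
  Bonds broken (reactants):
    C–C: 2 × 343 = 686
    C–H: 10 × 425 = 4250
    C–O: 2 × 365 = 730
    O–H: 2 × 449 = 898
    O=O: 1 × 508 = 508
    Σ(broken) = 7072 kJ
  Bonds formed (products):
    C–C: 2 × 343 = 686
    C–H: 8 × 425 = 3400
    C=O: 2 × 776 = 1552
    O–H: 4 × 449 = 1796
    Σ(formed) = 7434 kJ
  ΔH_1 = 7072 − 7434 = −362 kJ
Reaction 2:
  Bonds broken (reactants):
    C≡C: 1 × 818 = 818
    C–C: 1 × 343 = 343
    C–H: 4 × 425 = 1700
    H–H: 1 × 449 = 449
    Σ(broken) = 3310 kJ
  Bonds formed (products):
    C–C: 1 × 343 = 343
    C–H: 6 × 425 = 2550
    C=C: 1 × 591 = 591
    Σ(formed) = 3484 kJ
  ΔH_2 = 3310 − 3484 = −174 kJ
ΔH_1 − ΔH_2 = −188 kJ, so reaction 1 has the more negative ΔH; |ΔH_1 − ΔH_2| = 188 kJ.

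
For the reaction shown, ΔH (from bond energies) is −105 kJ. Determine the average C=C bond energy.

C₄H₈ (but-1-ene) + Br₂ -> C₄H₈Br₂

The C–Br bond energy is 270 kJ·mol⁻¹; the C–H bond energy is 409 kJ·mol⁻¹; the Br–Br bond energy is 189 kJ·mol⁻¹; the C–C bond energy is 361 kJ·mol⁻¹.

D(C=C) ≈ 607 kJ/mol

Let D be the C=C bond energy.
Σ(broken) = 1×189 + 2×361 + 8×409 + 1×D = 4183 + D
Σ(formed) = 2×270 + 3×361 + 8×409 = 4895
ΔH = Σ(broken) − Σ(formed) = (4183 + D) − (4895) = −712 + D
Setting this equal to −105 kJ gives D = 607 kJ/mol.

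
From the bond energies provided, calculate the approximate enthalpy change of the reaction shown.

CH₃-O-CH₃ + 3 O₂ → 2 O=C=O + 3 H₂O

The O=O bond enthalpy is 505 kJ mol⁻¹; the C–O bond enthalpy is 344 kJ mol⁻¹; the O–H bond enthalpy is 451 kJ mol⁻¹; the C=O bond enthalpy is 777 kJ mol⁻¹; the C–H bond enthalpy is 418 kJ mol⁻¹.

Bonds broken (reactants):
  C–H: 6 × 418 = 2508
  C–O: 2 × 344 = 688
  O=O: 3 × 505 = 1515
  Σ(broken) = 4711 kJ
Bonds formed (products):
  C=O: 4 × 777 = 3108
  O–H: 6 × 451 = 2706
  Σ(formed) = 5814 kJ
ΔH = Σ(broken) − Σ(formed) = 4711 − 5814 = −1103 kJ

ΔH ≈ −1103 kJ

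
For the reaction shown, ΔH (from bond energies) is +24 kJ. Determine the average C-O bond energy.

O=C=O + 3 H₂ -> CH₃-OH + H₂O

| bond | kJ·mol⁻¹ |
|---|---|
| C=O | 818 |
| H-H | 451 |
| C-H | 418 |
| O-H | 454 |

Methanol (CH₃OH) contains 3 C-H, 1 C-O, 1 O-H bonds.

D(C-O) ≈ 349 kJ/mol

Let D be the C-O bond energy.
Σ(broken) = 2×818 + 3×451 = 2989
Σ(formed) = 3×418 + 1×D + 3×454 = 2616 + D
ΔH = Σ(broken) − Σ(formed) = (2989) − (2616 + D) = +373 − D
Setting this equal to +24 kJ gives D = 349 kJ/mol.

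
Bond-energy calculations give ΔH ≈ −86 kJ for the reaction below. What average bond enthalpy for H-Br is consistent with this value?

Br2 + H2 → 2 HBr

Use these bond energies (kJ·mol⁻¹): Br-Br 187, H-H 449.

D(H-Br) ≈ 361 kJ/mol

Let D be the H-Br bond energy.
Σ(broken) = 1×187 + 1×449 = 636
Σ(formed) = 2×D = 2D
ΔH = Σ(broken) − Σ(formed) = (636) − (2D) = +636 − 2D
Setting this equal to −86 kJ gives 2D = 722, so D = 361 kJ/mol.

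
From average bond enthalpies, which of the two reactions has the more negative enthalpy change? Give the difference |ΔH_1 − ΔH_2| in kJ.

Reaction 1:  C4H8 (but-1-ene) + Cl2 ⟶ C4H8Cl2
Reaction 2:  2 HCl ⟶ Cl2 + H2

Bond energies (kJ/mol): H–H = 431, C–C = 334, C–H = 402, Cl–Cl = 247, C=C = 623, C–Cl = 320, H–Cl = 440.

Reaction 1:
  Bonds broken (reactants):
    C–C: 2 × 334 = 668
    C–H: 8 × 402 = 3216
    C=C: 1 × 623 = 623
    Cl–Cl: 1 × 247 = 247
    Σ(broken) = 4754 kJ
  Bonds formed (products):
    C–C: 3 × 334 = 1002
    C–Cl: 2 × 320 = 640
    C–H: 8 × 402 = 3216
    Σ(formed) = 4858 kJ
  ΔH_1 = 4754 − 4858 = −104 kJ
Reaction 2:
  Bonds broken (reactants):
    H–Cl: 2 × 440 = 880
    Σ(broken) = 880 kJ
  Bonds formed (products):
    Cl–Cl: 1 × 247 = 247
    H–H: 1 × 431 = 431
    Σ(formed) = 678 kJ
  ΔH_2 = 880 − 678 = +202 kJ
ΔH_1 − ΔH_2 = −306 kJ, so reaction 1 has the more negative ΔH; |ΔH_1 − ΔH_2| = 306 kJ.

Reaction 1, by 306 kJ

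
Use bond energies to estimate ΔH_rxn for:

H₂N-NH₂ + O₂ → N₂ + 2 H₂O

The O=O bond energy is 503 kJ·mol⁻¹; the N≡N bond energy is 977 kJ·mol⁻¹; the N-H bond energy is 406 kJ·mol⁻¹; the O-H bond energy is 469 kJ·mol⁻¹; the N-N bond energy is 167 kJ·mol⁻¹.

ΔH ≈ −559 kJ

Bonds broken (reactants):
  N-H: 4 × 406 = 1624
  N-N: 1 × 167 = 167
  O=O: 1 × 503 = 503
  Σ(broken) = 2294 kJ
Bonds formed (products):
  N≡N: 1 × 977 = 977
  O-H: 4 × 469 = 1876
  Σ(formed) = 2853 kJ
ΔH = Σ(broken) − Σ(formed) = 2294 − 2853 = −559 kJ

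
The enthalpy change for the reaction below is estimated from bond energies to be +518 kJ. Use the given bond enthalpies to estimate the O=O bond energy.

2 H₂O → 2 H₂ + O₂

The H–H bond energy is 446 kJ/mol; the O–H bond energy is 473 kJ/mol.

D(O=O) ≈ 482 kJ/mol

Let D be the O=O bond energy.
Σ(broken) = 4×473 = 1892
Σ(formed) = 2×446 + 1×D = 892 + D
ΔH = Σ(broken) − Σ(formed) = (1892) − (892 + D) = +1000 − D
Setting this equal to +518 kJ gives D = 482 kJ/mol.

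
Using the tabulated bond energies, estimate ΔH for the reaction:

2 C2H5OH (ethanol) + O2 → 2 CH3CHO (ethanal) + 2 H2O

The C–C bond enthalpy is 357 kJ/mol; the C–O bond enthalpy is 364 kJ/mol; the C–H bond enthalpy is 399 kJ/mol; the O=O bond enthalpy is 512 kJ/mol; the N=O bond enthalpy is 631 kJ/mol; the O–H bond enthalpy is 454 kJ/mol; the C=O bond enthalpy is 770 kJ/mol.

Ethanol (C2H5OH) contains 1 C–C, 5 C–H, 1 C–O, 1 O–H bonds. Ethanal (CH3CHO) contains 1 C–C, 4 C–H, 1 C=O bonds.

ΔH ≈ −410 kJ

Bonds broken (reactants):
  C–C: 2 × 357 = 714
  C–H: 10 × 399 = 3990
  C–O: 2 × 364 = 728
  O–H: 2 × 454 = 908
  O=O: 1 × 512 = 512
  Σ(broken) = 6852 kJ
Bonds formed (products):
  C–C: 2 × 357 = 714
  C–H: 8 × 399 = 3192
  C=O: 2 × 770 = 1540
  O–H: 4 × 454 = 1816
  Σ(formed) = 7262 kJ
ΔH = Σ(broken) − Σ(formed) = 6852 − 7262 = −410 kJ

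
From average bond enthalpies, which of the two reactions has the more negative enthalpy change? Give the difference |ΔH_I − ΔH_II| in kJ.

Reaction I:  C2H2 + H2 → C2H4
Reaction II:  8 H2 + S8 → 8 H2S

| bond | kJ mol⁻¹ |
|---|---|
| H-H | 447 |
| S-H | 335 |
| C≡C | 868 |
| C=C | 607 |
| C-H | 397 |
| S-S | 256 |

Reaction I, by 350 kJ

Reaction I:
  Bonds broken (reactants):
    C≡C: 1 × 868 = 868
    C-H: 2 × 397 = 794
    H-H: 1 × 447 = 447
    Σ(broken) = 2109 kJ
  Bonds formed (products):
    C-H: 4 × 397 = 1588
    C=C: 1 × 607 = 607
    Σ(formed) = 2195 kJ
  ΔH_I = 2109 − 2195 = −86 kJ
Reaction II:
  Bonds broken (reactants):
    H-H: 8 × 447 = 3576
    S-S: 8 × 256 = 2048
    Σ(broken) = 5624 kJ
  Bonds formed (products):
    S-H: 16 × 335 = 5360
    Σ(formed) = 5360 kJ
  ΔH_II = 5624 − 5360 = +264 kJ
ΔH_I − ΔH_II = −350 kJ, so reaction I has the more negative ΔH; |ΔH_I − ΔH_II| = 350 kJ.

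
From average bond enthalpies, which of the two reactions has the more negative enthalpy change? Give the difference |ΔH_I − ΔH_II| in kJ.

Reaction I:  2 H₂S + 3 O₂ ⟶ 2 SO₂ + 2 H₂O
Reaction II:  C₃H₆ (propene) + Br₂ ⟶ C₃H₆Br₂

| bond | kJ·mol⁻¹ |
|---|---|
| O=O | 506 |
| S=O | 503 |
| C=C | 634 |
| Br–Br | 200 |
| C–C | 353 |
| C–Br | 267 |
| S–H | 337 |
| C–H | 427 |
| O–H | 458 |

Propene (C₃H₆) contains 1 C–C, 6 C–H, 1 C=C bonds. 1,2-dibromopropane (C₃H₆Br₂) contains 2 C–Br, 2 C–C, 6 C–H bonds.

Reaction I, by 925 kJ

Reaction I:
  Bonds broken (reactants):
    O=O: 3 × 506 = 1518
    S–H: 4 × 337 = 1348
    Σ(broken) = 2866 kJ
  Bonds formed (products):
    O–H: 4 × 458 = 1832
    S=O: 4 × 503 = 2012
    Σ(formed) = 3844 kJ
  ΔH_I = 2866 − 3844 = −978 kJ
Reaction II:
  Bonds broken (reactants):
    Br–Br: 1 × 200 = 200
    C–C: 1 × 353 = 353
    C–H: 6 × 427 = 2562
    C=C: 1 × 634 = 634
    Σ(broken) = 3749 kJ
  Bonds formed (products):
    C–Br: 2 × 267 = 534
    C–C: 2 × 353 = 706
    C–H: 6 × 427 = 2562
    Σ(formed) = 3802 kJ
  ΔH_II = 3749 − 3802 = −53 kJ
ΔH_I − ΔH_II = −925 kJ, so reaction I has the more negative ΔH; |ΔH_I − ΔH_II| = 925 kJ.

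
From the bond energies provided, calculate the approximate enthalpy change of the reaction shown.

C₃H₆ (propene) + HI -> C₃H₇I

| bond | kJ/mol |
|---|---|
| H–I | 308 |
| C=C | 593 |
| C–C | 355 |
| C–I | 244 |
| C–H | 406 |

ΔH ≈ −104 kJ

Bonds broken (reactants):
  C–C: 1 × 355 = 355
  C–H: 6 × 406 = 2436
  C=C: 1 × 593 = 593
  H–I: 1 × 308 = 308
  Σ(broken) = 3692 kJ
Bonds formed (products):
  C–C: 2 × 355 = 710
  C–H: 7 × 406 = 2842
  C–I: 1 × 244 = 244
  Σ(formed) = 3796 kJ
ΔH = Σ(broken) − Σ(formed) = 3692 − 3796 = −104 kJ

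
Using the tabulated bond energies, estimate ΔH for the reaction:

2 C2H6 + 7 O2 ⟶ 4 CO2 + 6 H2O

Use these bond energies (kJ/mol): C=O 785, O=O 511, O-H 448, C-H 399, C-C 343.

ΔH ≈ −2605 kJ

Bonds broken (reactants):
  C-C: 2 × 343 = 686
  C-H: 12 × 399 = 4788
  O=O: 7 × 511 = 3577
  Σ(broken) = 9051 kJ
Bonds formed (products):
  C=O: 8 × 785 = 6280
  O-H: 12 × 448 = 5376
  Σ(formed) = 11656 kJ
ΔH = Σ(broken) − Σ(formed) = 9051 − 11656 = −2605 kJ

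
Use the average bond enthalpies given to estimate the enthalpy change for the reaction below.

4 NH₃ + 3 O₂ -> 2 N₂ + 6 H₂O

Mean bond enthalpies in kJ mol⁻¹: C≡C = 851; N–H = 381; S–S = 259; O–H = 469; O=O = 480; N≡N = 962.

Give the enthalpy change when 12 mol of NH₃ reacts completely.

Bonds broken (reactants):
  N–H: 12 × 381 = 4572
  O=O: 3 × 480 = 1440
  Σ(broken) = 6012 kJ
Bonds formed (products):
  N≡N: 2 × 962 = 1924
  O–H: 12 × 469 = 5628
  Σ(formed) = 7552 kJ
ΔH = Σ(broken) − Σ(formed) = 6012 − 7552 = −1540 kJ
For 3× the reaction as written: 3 × (−1540) = −4620 kJ

ΔH = −4620 kJ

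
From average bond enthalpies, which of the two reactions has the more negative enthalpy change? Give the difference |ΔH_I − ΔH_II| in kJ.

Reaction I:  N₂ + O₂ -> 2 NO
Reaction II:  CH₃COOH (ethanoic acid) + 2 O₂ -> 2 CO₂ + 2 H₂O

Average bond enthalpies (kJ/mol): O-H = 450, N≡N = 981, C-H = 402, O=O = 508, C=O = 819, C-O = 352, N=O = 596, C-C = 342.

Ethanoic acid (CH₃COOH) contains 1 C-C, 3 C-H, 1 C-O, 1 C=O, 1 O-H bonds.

Reaction I:
  Bonds broken (reactants):
    N≡N: 1 × 981 = 981
    O=O: 1 × 508 = 508
    Σ(broken) = 1489 kJ
  Bonds formed (products):
    N=O: 2 × 596 = 1192
    Σ(formed) = 1192 kJ
  ΔH_I = 1489 − 1192 = +297 kJ
Reaction II:
  Bonds broken (reactants):
    C-C: 1 × 342 = 342
    C-H: 3 × 402 = 1206
    C-O: 1 × 352 = 352
    C=O: 1 × 819 = 819
    O-H: 1 × 450 = 450
    O=O: 2 × 508 = 1016
    Σ(broken) = 4185 kJ
  Bonds formed (products):
    C=O: 4 × 819 = 3276
    O-H: 4 × 450 = 1800
    Σ(formed) = 5076 kJ
  ΔH_II = 4185 − 5076 = −891 kJ
ΔH_I − ΔH_II = +1188 kJ, so reaction II has the more negative ΔH; |ΔH_I − ΔH_II| = 1188 kJ.

Reaction II, by 1188 kJ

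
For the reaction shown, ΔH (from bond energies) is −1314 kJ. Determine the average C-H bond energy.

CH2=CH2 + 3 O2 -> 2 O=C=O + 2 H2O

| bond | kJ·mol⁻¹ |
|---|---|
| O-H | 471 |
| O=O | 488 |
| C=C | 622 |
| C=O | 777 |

Let D be the C-H bond energy.
Σ(broken) = 4×D + 1×622 + 3×488 = 2086 + 4D
Σ(formed) = 4×777 + 4×471 = 4992
ΔH = Σ(broken) − Σ(formed) = (2086 + 4D) − (4992) = −2906 + 4D
Setting this equal to −1314 kJ gives 4D = 1592, so D = 398 kJ/mol.

D(C-H) ≈ 398 kJ/mol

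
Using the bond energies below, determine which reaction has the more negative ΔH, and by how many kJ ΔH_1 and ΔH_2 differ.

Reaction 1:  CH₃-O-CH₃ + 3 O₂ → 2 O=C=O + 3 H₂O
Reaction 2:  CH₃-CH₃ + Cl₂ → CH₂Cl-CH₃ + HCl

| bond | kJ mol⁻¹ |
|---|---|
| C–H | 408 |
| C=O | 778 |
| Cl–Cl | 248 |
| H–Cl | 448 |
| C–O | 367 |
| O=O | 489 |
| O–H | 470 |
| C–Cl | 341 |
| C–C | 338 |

Reaction 1, by 1150 kJ

Reaction 1:
  Bonds broken (reactants):
    C–H: 6 × 408 = 2448
    C–O: 2 × 367 = 734
    O=O: 3 × 489 = 1467
    Σ(broken) = 4649 kJ
  Bonds formed (products):
    C=O: 4 × 778 = 3112
    O–H: 6 × 470 = 2820
    Σ(formed) = 5932 kJ
  ΔH_1 = 4649 − 5932 = −1283 kJ
Reaction 2:
  Bonds broken (reactants):
    C–C: 1 × 338 = 338
    C–H: 6 × 408 = 2448
    Cl–Cl: 1 × 248 = 248
    Σ(broken) = 3034 kJ
  Bonds formed (products):
    C–C: 1 × 338 = 338
    C–Cl: 1 × 341 = 341
    C–H: 5 × 408 = 2040
    H–Cl: 1 × 448 = 448
    Σ(formed) = 3167 kJ
  ΔH_2 = 3034 − 3167 = −133 kJ
ΔH_1 − ΔH_2 = −1150 kJ, so reaction 1 has the more negative ΔH; |ΔH_1 − ΔH_2| = 1150 kJ.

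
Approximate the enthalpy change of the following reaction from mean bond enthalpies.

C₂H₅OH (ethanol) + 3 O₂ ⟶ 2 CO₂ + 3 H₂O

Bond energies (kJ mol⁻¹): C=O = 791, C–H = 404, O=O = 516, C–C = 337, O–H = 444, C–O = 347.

ΔH ≈ −1132 kJ

Bonds broken (reactants):
  C–C: 1 × 337 = 337
  C–H: 5 × 404 = 2020
  C–O: 1 × 347 = 347
  O–H: 1 × 444 = 444
  O=O: 3 × 516 = 1548
  Σ(broken) = 4696 kJ
Bonds formed (products):
  C=O: 4 × 791 = 3164
  O–H: 6 × 444 = 2664
  Σ(formed) = 5828 kJ
ΔH = Σ(broken) − Σ(formed) = 4696 − 5828 = −1132 kJ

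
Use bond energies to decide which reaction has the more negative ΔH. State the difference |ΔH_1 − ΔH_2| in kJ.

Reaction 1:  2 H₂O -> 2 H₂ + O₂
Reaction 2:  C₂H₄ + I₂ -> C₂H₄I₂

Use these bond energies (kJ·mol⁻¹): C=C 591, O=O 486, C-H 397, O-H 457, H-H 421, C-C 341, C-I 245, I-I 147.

Reaction 1:
  Bonds broken (reactants):
    O-H: 4 × 457 = 1828
    Σ(broken) = 1828 kJ
  Bonds formed (products):
    H-H: 2 × 421 = 842
    O=O: 1 × 486 = 486
    Σ(formed) = 1328 kJ
  ΔH_1 = 1828 − 1328 = +500 kJ
Reaction 2:
  Bonds broken (reactants):
    C-H: 4 × 397 = 1588
    C=C: 1 × 591 = 591
    I-I: 1 × 147 = 147
    Σ(broken) = 2326 kJ
  Bonds formed (products):
    C-C: 1 × 341 = 341
    C-H: 4 × 397 = 1588
    C-I: 2 × 245 = 490
    Σ(formed) = 2419 kJ
  ΔH_2 = 2326 − 2419 = −93 kJ
ΔH_1 − ΔH_2 = +593 kJ, so reaction 2 has the more negative ΔH; |ΔH_1 − ΔH_2| = 593 kJ.

Reaction 2, by 593 kJ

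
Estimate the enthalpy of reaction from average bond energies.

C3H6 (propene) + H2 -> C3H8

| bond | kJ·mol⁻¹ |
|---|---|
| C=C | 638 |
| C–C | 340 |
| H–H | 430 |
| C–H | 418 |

ΔH ≈ −108 kJ

Bonds broken (reactants):
  C–C: 1 × 340 = 340
  C–H: 6 × 418 = 2508
  C=C: 1 × 638 = 638
  H–H: 1 × 430 = 430
  Σ(broken) = 3916 kJ
Bonds formed (products):
  C–C: 2 × 340 = 680
  C–H: 8 × 418 = 3344
  Σ(formed) = 4024 kJ
ΔH = Σ(broken) − Σ(formed) = 3916 − 4024 = −108 kJ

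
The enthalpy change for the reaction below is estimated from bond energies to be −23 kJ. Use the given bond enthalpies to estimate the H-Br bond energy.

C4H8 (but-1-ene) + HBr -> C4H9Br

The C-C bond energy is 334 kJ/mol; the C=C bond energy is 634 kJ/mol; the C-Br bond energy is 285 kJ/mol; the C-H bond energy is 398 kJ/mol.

D(H-Br) ≈ 360 kJ/mol

Let D be the H-Br bond energy.
Σ(broken) = 2×334 + 8×398 + 1×634 + 1×D = 4486 + D
Σ(formed) = 1×285 + 3×334 + 9×398 = 4869
ΔH = Σ(broken) − Σ(formed) = (4486 + D) − (4869) = −383 + D
Setting this equal to −23 kJ gives D = 360 kJ/mol.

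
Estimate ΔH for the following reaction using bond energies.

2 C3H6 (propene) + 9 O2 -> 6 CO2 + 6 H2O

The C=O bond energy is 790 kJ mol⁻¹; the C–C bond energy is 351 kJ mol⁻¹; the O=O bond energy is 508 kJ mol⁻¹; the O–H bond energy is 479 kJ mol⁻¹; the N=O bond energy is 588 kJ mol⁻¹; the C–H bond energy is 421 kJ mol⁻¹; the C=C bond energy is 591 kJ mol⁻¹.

Bonds broken (reactants):
  C–C: 2 × 351 = 702
  C–H: 12 × 421 = 5052
  C=C: 2 × 591 = 1182
  O=O: 9 × 508 = 4572
  Σ(broken) = 11508 kJ
Bonds formed (products):
  C=O: 12 × 790 = 9480
  O–H: 12 × 479 = 5748
  Σ(formed) = 15228 kJ
ΔH = Σ(broken) − Σ(formed) = 11508 − 15228 = −3720 kJ

ΔH ≈ −3720 kJ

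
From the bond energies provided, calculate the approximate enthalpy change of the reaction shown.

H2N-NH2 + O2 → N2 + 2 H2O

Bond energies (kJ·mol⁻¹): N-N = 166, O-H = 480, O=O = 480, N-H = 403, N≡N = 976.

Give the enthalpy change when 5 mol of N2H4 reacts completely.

Bonds broken (reactants):
  N-H: 4 × 403 = 1612
  N-N: 1 × 166 = 166
  O=O: 1 × 480 = 480
  Σ(broken) = 2258 kJ
Bonds formed (products):
  N≡N: 1 × 976 = 976
  O-H: 4 × 480 = 1920
  Σ(formed) = 2896 kJ
ΔH = Σ(broken) − Σ(formed) = 2258 − 2896 = −638 kJ
For 5× the reaction as written: 5 × (−638) = −3190 kJ

ΔH = −3190 kJ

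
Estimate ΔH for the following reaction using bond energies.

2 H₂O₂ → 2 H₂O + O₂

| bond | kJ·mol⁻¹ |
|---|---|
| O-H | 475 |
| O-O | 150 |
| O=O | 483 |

ΔH ≈ −183 kJ

Bonds broken (reactants):
  O-H: 4 × 475 = 1900
  O-O: 2 × 150 = 300
  Σ(broken) = 2200 kJ
Bonds formed (products):
  O-H: 4 × 475 = 1900
  O=O: 1 × 483 = 483
  Σ(formed) = 2383 kJ
ΔH = Σ(broken) − Σ(formed) = 2200 − 2383 = −183 kJ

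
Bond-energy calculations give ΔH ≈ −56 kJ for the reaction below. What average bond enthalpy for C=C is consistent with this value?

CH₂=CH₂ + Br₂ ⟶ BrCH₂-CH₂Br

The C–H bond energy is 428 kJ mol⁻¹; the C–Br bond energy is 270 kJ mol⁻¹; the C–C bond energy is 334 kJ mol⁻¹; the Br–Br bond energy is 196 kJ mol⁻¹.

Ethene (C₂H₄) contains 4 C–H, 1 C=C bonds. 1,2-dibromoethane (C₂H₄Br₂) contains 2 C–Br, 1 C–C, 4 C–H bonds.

D(C=C) ≈ 622 kJ/mol

Let D be the C=C bond energy.
Σ(broken) = 1×196 + 4×428 + 1×D = 1908 + D
Σ(formed) = 2×270 + 1×334 + 4×428 = 2586
ΔH = Σ(broken) − Σ(formed) = (1908 + D) − (2586) = −678 + D
Setting this equal to −56 kJ gives D = 622 kJ/mol.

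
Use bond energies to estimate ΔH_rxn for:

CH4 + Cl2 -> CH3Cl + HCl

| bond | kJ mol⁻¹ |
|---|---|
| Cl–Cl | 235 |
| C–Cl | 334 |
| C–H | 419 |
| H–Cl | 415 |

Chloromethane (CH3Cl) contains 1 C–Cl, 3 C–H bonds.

Bonds broken (reactants):
  C–H: 4 × 419 = 1676
  Cl–Cl: 1 × 235 = 235
  Σ(broken) = 1911 kJ
Bonds formed (products):
  C–Cl: 1 × 334 = 334
  C–H: 3 × 419 = 1257
  H–Cl: 1 × 415 = 415
  Σ(formed) = 2006 kJ
ΔH = Σ(broken) − Σ(formed) = 1911 − 2006 = −95 kJ

ΔH ≈ −95 kJ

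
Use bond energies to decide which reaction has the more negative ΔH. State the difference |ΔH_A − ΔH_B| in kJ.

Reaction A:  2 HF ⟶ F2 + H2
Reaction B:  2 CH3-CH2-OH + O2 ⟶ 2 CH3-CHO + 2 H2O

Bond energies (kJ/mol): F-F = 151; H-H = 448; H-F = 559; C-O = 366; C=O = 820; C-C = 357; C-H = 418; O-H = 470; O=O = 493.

Reaction B, by 1038 kJ

Reaction A:
  Bonds broken (reactants):
    H-F: 2 × 559 = 1118
    Σ(broken) = 1118 kJ
  Bonds formed (products):
    F-F: 1 × 151 = 151
    H-H: 1 × 448 = 448
    Σ(formed) = 599 kJ
  ΔH_A = 1118 − 599 = +519 kJ
Reaction B:
  Bonds broken (reactants):
    C-C: 2 × 357 = 714
    C-H: 10 × 418 = 4180
    C-O: 2 × 366 = 732
    O-H: 2 × 470 = 940
    O=O: 1 × 493 = 493
    Σ(broken) = 7059 kJ
  Bonds formed (products):
    C-C: 2 × 357 = 714
    C-H: 8 × 418 = 3344
    C=O: 2 × 820 = 1640
    O-H: 4 × 470 = 1880
    Σ(formed) = 7578 kJ
  ΔH_B = 7059 − 7578 = −519 kJ
ΔH_A − ΔH_B = +1038 kJ, so reaction B has the more negative ΔH; |ΔH_A − ΔH_B| = 1038 kJ.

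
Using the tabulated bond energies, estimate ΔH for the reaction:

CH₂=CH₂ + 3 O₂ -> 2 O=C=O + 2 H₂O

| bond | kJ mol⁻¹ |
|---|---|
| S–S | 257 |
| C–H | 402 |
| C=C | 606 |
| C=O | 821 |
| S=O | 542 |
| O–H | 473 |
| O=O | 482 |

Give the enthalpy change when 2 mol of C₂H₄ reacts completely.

Bonds broken (reactants):
  C–H: 4 × 402 = 1608
  C=C: 1 × 606 = 606
  O=O: 3 × 482 = 1446
  Σ(broken) = 3660 kJ
Bonds formed (products):
  C=O: 4 × 821 = 3284
  O–H: 4 × 473 = 1892
  Σ(formed) = 5176 kJ
ΔH = Σ(broken) − Σ(formed) = 3660 − 5176 = −1516 kJ
For 2× the reaction as written: 2 × (−1516) = −3032 kJ

ΔH = −3032 kJ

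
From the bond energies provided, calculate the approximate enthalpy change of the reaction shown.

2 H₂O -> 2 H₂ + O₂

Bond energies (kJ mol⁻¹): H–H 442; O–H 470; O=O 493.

Bonds broken (reactants):
  O–H: 4 × 470 = 1880
  Σ(broken) = 1880 kJ
Bonds formed (products):
  H–H: 2 × 442 = 884
  O=O: 1 × 493 = 493
  Σ(formed) = 1377 kJ
ΔH = Σ(broken) − Σ(formed) = 1880 − 1377 = +503 kJ

ΔH ≈ +503 kJ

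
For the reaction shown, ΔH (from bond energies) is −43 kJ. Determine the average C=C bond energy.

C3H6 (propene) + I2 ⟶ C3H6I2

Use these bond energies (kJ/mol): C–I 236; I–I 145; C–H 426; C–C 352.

Let D be the C=C bond energy.
Σ(broken) = 1×352 + 6×426 + 1×D + 1×145 = 3053 + D
Σ(formed) = 2×352 + 6×426 + 2×236 = 3732
ΔH = Σ(broken) − Σ(formed) = (3053 + D) − (3732) = −679 + D
Setting this equal to −43 kJ gives D = 636 kJ/mol.

D(C=C) ≈ 636 kJ/mol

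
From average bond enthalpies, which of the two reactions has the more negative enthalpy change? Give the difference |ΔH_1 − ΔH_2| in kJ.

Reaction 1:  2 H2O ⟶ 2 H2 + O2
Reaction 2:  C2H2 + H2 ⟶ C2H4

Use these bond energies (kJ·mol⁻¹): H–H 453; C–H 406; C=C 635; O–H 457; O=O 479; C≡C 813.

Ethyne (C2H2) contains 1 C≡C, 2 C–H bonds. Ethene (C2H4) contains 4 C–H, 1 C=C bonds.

Reaction 2, by 624 kJ

Reaction 1:
  Bonds broken (reactants):
    O–H: 4 × 457 = 1828
    Σ(broken) = 1828 kJ
  Bonds formed (products):
    H–H: 2 × 453 = 906
    O=O: 1 × 479 = 479
    Σ(formed) = 1385 kJ
  ΔH_1 = 1828 − 1385 = +443 kJ
Reaction 2:
  Bonds broken (reactants):
    C≡C: 1 × 813 = 813
    C–H: 2 × 406 = 812
    H–H: 1 × 453 = 453
    Σ(broken) = 2078 kJ
  Bonds formed (products):
    C–H: 4 × 406 = 1624
    C=C: 1 × 635 = 635
    Σ(formed) = 2259 kJ
  ΔH_2 = 2078 − 2259 = −181 kJ
ΔH_1 − ΔH_2 = +624 kJ, so reaction 2 has the more negative ΔH; |ΔH_1 − ΔH_2| = 624 kJ.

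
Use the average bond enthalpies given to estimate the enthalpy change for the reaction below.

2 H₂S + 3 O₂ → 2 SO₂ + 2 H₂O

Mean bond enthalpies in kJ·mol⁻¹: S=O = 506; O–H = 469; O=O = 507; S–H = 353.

ΔH ≈ −967 kJ

Bonds broken (reactants):
  O=O: 3 × 507 = 1521
  S–H: 4 × 353 = 1412
  Σ(broken) = 2933 kJ
Bonds formed (products):
  O–H: 4 × 469 = 1876
  S=O: 4 × 506 = 2024
  Σ(formed) = 3900 kJ
ΔH = Σ(broken) − Σ(formed) = 2933 − 3900 = −967 kJ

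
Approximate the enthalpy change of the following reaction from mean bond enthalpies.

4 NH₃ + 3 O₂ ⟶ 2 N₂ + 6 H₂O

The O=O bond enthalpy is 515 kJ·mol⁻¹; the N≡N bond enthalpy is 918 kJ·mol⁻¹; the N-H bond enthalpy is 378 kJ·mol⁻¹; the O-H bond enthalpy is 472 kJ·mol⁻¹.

Bonds broken (reactants):
  N-H: 12 × 378 = 4536
  O=O: 3 × 515 = 1545
  Σ(broken) = 6081 kJ
Bonds formed (products):
  N≡N: 2 × 918 = 1836
  O-H: 12 × 472 = 5664
  Σ(formed) = 7500 kJ
ΔH = Σ(broken) − Σ(formed) = 6081 − 7500 = −1419 kJ

ΔH ≈ −1419 kJ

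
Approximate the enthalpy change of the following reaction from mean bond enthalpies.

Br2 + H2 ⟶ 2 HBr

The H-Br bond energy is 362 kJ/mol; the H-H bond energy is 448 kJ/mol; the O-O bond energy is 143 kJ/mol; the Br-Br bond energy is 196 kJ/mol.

Bonds broken (reactants):
  Br-Br: 1 × 196 = 196
  H-H: 1 × 448 = 448
  Σ(broken) = 644 kJ
Bonds formed (products):
  H-Br: 2 × 362 = 724
  Σ(formed) = 724 kJ
ΔH = Σ(broken) − Σ(formed) = 644 − 724 = −80 kJ

ΔH ≈ −80 kJ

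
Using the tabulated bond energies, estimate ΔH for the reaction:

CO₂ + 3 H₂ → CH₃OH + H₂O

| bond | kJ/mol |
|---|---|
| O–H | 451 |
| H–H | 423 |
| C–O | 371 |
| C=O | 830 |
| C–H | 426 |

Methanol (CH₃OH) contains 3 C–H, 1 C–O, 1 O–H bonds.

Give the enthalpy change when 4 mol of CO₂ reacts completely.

Bonds broken (reactants):
  C=O: 2 × 830 = 1660
  H–H: 3 × 423 = 1269
  Σ(broken) = 2929 kJ
Bonds formed (products):
  C–H: 3 × 426 = 1278
  C–O: 1 × 371 = 371
  O–H: 3 × 451 = 1353
  Σ(formed) = 3002 kJ
ΔH = Σ(broken) − Σ(formed) = 2929 − 3002 = −73 kJ
For 4× the reaction as written: 4 × (−73) = −292 kJ

ΔH = −292 kJ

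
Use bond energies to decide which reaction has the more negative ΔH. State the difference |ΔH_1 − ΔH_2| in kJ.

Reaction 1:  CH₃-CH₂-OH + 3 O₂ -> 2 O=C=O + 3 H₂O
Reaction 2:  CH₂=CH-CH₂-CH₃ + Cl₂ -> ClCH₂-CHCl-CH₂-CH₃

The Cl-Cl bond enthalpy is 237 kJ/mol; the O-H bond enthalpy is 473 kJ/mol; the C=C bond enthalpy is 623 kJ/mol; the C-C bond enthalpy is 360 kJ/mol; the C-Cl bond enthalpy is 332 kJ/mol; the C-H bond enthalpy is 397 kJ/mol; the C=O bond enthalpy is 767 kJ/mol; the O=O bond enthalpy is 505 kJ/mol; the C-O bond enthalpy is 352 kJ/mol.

Reaction 1, by 1057 kJ

Reaction 1:
  Bonds broken (reactants):
    C-C: 1 × 360 = 360
    C-H: 5 × 397 = 1985
    C-O: 1 × 352 = 352
    O-H: 1 × 473 = 473
    O=O: 3 × 505 = 1515
    Σ(broken) = 4685 kJ
  Bonds formed (products):
    C=O: 4 × 767 = 3068
    O-H: 6 × 473 = 2838
    Σ(formed) = 5906 kJ
  ΔH_1 = 4685 − 5906 = −1221 kJ
Reaction 2:
  Bonds broken (reactants):
    C-C: 2 × 360 = 720
    C-H: 8 × 397 = 3176
    C=C: 1 × 623 = 623
    Cl-Cl: 1 × 237 = 237
    Σ(broken) = 4756 kJ
  Bonds formed (products):
    C-C: 3 × 360 = 1080
    C-Cl: 2 × 332 = 664
    C-H: 8 × 397 = 3176
    Σ(formed) = 4920 kJ
  ΔH_2 = 4756 − 4920 = −164 kJ
ΔH_1 − ΔH_2 = −1057 kJ, so reaction 1 has the more negative ΔH; |ΔH_1 − ΔH_2| = 1057 kJ.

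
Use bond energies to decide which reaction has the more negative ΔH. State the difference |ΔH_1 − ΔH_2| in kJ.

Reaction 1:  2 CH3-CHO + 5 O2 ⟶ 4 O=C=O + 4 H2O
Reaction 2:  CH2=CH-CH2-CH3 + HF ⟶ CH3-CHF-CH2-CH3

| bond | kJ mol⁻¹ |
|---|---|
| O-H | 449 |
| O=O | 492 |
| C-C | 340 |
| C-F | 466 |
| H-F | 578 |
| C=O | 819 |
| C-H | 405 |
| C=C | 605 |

Reaction 1:
  Bonds broken (reactants):
    C-C: 2 × 340 = 680
    C-H: 8 × 405 = 3240
    C=O: 2 × 819 = 1638
    O=O: 5 × 492 = 2460
    Σ(broken) = 8018 kJ
  Bonds formed (products):
    C=O: 8 × 819 = 6552
    O-H: 8 × 449 = 3592
    Σ(formed) = 10144 kJ
  ΔH_1 = 8018 − 10144 = −2126 kJ
Reaction 2:
  Bonds broken (reactants):
    C-C: 2 × 340 = 680
    C-H: 8 × 405 = 3240
    C=C: 1 × 605 = 605
    H-F: 1 × 578 = 578
    Σ(broken) = 5103 kJ
  Bonds formed (products):
    C-C: 3 × 340 = 1020
    C-F: 1 × 466 = 466
    C-H: 9 × 405 = 3645
    Σ(formed) = 5131 kJ
  ΔH_2 = 5103 − 5131 = −28 kJ
ΔH_1 − ΔH_2 = −2098 kJ, so reaction 1 has the more negative ΔH; |ΔH_1 − ΔH_2| = 2098 kJ.

Reaction 1, by 2098 kJ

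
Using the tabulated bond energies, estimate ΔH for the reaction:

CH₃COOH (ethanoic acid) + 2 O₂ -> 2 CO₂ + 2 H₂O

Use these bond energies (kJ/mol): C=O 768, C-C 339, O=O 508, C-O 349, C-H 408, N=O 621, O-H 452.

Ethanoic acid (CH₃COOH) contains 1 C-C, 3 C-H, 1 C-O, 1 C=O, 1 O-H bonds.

Bonds broken (reactants):
  C-C: 1 × 339 = 339
  C-H: 3 × 408 = 1224
  C-O: 1 × 349 = 349
  C=O: 1 × 768 = 768
  O-H: 1 × 452 = 452
  O=O: 2 × 508 = 1016
  Σ(broken) = 4148 kJ
Bonds formed (products):
  C=O: 4 × 768 = 3072
  O-H: 4 × 452 = 1808
  Σ(formed) = 4880 kJ
ΔH = Σ(broken) − Σ(formed) = 4148 − 4880 = −732 kJ

ΔH ≈ −732 kJ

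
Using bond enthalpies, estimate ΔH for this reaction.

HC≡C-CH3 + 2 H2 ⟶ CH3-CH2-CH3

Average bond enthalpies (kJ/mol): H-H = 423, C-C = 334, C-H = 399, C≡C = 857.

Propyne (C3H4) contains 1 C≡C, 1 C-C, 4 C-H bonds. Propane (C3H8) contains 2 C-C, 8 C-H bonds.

Bonds broken (reactants):
  C≡C: 1 × 857 = 857
  C-C: 1 × 334 = 334
  C-H: 4 × 399 = 1596
  H-H: 2 × 423 = 846
  Σ(broken) = 3633 kJ
Bonds formed (products):
  C-C: 2 × 334 = 668
  C-H: 8 × 399 = 3192
  Σ(formed) = 3860 kJ
ΔH = Σ(broken) − Σ(formed) = 3633 − 3860 = −227 kJ

ΔH ≈ −227 kJ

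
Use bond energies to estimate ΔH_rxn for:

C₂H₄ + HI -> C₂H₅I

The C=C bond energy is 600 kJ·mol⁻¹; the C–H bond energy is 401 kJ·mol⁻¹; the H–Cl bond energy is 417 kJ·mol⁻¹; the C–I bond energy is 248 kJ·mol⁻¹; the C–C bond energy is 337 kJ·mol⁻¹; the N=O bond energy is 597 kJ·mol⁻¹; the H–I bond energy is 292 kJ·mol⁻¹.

ΔH ≈ −94 kJ

Bonds broken (reactants):
  C–H: 4 × 401 = 1604
  C=C: 1 × 600 = 600
  H–I: 1 × 292 = 292
  Σ(broken) = 2496 kJ
Bonds formed (products):
  C–C: 1 × 337 = 337
  C–H: 5 × 401 = 2005
  C–I: 1 × 248 = 248
  Σ(formed) = 2590 kJ
ΔH = Σ(broken) − Σ(formed) = 2496 − 2590 = −94 kJ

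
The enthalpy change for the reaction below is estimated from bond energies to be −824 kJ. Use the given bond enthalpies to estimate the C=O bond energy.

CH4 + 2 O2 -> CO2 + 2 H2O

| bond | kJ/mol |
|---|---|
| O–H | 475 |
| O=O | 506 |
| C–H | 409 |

D(C=O) ≈ 786 kJ/mol

Let D be the C=O bond energy.
Σ(broken) = 4×409 + 2×506 = 2648
Σ(formed) = 2×D + 4×475 = 1900 + 2D
ΔH = Σ(broken) − Σ(formed) = (2648) − (1900 + 2D) = +748 − 2D
Setting this equal to −824 kJ gives 2D = 1572, so D = 786 kJ/mol.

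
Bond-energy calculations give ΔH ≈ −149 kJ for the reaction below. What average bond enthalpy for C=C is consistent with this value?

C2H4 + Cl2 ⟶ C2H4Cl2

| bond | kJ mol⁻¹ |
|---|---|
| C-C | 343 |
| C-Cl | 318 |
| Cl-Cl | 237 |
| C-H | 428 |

Let D be the C=C bond energy.
Σ(broken) = 4×428 + 1×D + 1×237 = 1949 + D
Σ(formed) = 1×343 + 2×318 + 4×428 = 2691
ΔH = Σ(broken) − Σ(formed) = (1949 + D) − (2691) = −742 + D
Setting this equal to −149 kJ gives D = 593 kJ/mol.

D(C=C) ≈ 593 kJ/mol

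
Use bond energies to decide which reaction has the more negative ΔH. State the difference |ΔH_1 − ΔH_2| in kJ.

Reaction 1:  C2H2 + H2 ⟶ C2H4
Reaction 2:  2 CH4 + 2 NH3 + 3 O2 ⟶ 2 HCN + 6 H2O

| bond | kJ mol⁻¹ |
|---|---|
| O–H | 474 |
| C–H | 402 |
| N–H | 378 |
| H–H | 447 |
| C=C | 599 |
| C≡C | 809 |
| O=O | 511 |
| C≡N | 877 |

Reaction 1:
  Bonds broken (reactants):
    C≡C: 1 × 809 = 809
    C–H: 2 × 402 = 804
    H–H: 1 × 447 = 447
    Σ(broken) = 2060 kJ
  Bonds formed (products):
    C–H: 4 × 402 = 1608
    C=C: 1 × 599 = 599
    Σ(formed) = 2207 kJ
  ΔH_1 = 2060 − 2207 = −147 kJ
Reaction 2:
  Bonds broken (reactants):
    C–H: 8 × 402 = 3216
    N–H: 6 × 378 = 2268
    O=O: 3 × 511 = 1533
    Σ(broken) = 7017 kJ
  Bonds formed (products):
    C≡N: 2 × 877 = 1754
    C–H: 2 × 402 = 804
    O–H: 12 × 474 = 5688
    Σ(formed) = 8246 kJ
  ΔH_2 = 7017 − 8246 = −1229 kJ
ΔH_1 − ΔH_2 = +1082 kJ, so reaction 2 has the more negative ΔH; |ΔH_1 − ΔH_2| = 1082 kJ.

Reaction 2, by 1082 kJ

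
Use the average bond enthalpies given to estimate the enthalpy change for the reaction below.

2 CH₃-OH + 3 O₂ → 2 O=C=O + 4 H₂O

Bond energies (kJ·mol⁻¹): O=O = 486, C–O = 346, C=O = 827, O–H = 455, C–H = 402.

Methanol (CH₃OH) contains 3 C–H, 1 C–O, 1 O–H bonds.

Bonds broken (reactants):
  C–H: 6 × 402 = 2412
  C–O: 2 × 346 = 692
  O–H: 2 × 455 = 910
  O=O: 3 × 486 = 1458
  Σ(broken) = 5472 kJ
Bonds formed (products):
  C=O: 4 × 827 = 3308
  O–H: 8 × 455 = 3640
  Σ(formed) = 6948 kJ
ΔH = Σ(broken) − Σ(formed) = 5472 − 6948 = −1476 kJ

ΔH ≈ −1476 kJ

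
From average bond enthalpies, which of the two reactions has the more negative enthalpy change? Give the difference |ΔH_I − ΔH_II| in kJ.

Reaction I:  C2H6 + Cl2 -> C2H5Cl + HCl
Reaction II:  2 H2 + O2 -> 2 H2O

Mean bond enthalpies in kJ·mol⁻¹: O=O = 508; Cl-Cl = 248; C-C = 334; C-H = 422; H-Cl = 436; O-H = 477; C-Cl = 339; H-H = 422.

Reaction II, by 451 kJ

Reaction I:
  Bonds broken (reactants):
    C-C: 1 × 334 = 334
    C-H: 6 × 422 = 2532
    Cl-Cl: 1 × 248 = 248
    Σ(broken) = 3114 kJ
  Bonds formed (products):
    C-C: 1 × 334 = 334
    C-Cl: 1 × 339 = 339
    C-H: 5 × 422 = 2110
    H-Cl: 1 × 436 = 436
    Σ(formed) = 3219 kJ
  ΔH_I = 3114 − 3219 = −105 kJ
Reaction II:
  Bonds broken (reactants):
    H-H: 2 × 422 = 844
    O=O: 1 × 508 = 508
    Σ(broken) = 1352 kJ
  Bonds formed (products):
    O-H: 4 × 477 = 1908
    Σ(formed) = 1908 kJ
  ΔH_II = 1352 − 1908 = −556 kJ
ΔH_I − ΔH_II = +451 kJ, so reaction II has the more negative ΔH; |ΔH_I − ΔH_II| = 451 kJ.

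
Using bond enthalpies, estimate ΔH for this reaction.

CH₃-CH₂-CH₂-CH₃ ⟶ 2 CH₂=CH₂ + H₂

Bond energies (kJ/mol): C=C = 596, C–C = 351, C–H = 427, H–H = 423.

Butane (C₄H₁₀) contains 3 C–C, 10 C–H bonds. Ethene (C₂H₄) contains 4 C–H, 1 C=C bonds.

ΔH ≈ +292 kJ

Bonds broken (reactants):
  C–C: 3 × 351 = 1053
  C–H: 10 × 427 = 4270
  Σ(broken) = 5323 kJ
Bonds formed (products):
  C–H: 8 × 427 = 3416
  C=C: 2 × 596 = 1192
  H–H: 1 × 423 = 423
  Σ(formed) = 5031 kJ
ΔH = Σ(broken) − Σ(formed) = 5323 − 5031 = +292 kJ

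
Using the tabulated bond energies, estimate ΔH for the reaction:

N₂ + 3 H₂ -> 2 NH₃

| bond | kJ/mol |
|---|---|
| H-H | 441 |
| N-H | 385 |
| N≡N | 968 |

Bonds broken (reactants):
  H-H: 3 × 441 = 1323
  N≡N: 1 × 968 = 968
  Σ(broken) = 2291 kJ
Bonds formed (products):
  N-H: 6 × 385 = 2310
  Σ(formed) = 2310 kJ
ΔH = Σ(broken) − Σ(formed) = 2291 − 2310 = −19 kJ

ΔH ≈ −19 kJ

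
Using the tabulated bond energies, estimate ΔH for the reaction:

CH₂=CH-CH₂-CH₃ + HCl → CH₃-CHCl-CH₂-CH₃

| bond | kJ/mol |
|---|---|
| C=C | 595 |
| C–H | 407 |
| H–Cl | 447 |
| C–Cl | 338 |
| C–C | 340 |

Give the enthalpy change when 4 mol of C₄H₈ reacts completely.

Bonds broken (reactants):
  C–C: 2 × 340 = 680
  C–H: 8 × 407 = 3256
  C=C: 1 × 595 = 595
  H–Cl: 1 × 447 = 447
  Σ(broken) = 4978 kJ
Bonds formed (products):
  C–C: 3 × 340 = 1020
  C–Cl: 1 × 338 = 338
  C–H: 9 × 407 = 3663
  Σ(formed) = 5021 kJ
ΔH = Σ(broken) − Σ(formed) = 4978 − 5021 = −43 kJ
For 4× the reaction as written: 4 × (−43) = −172 kJ

ΔH = −172 kJ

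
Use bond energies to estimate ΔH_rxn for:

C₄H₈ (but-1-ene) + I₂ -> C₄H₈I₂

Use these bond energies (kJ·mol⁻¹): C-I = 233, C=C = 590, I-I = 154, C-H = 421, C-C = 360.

Bonds broken (reactants):
  C-C: 2 × 360 = 720
  C-H: 8 × 421 = 3368
  C=C: 1 × 590 = 590
  I-I: 1 × 154 = 154
  Σ(broken) = 4832 kJ
Bonds formed (products):
  C-C: 3 × 360 = 1080
  C-H: 8 × 421 = 3368
  C-I: 2 × 233 = 466
  Σ(formed) = 4914 kJ
ΔH = Σ(broken) − Σ(formed) = 4832 − 4914 = −82 kJ

ΔH ≈ −82 kJ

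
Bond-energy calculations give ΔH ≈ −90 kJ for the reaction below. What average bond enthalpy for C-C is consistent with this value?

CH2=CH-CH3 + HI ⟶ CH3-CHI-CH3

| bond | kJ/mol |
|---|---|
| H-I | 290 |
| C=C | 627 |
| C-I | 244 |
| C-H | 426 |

D(C-C) ≈ 337 kJ/mol

Let D be the C-C bond energy.
Σ(broken) = 1×D + 6×426 + 1×627 + 1×290 = 3473 + D
Σ(formed) = 2×D + 7×426 + 1×244 = 3226 + 2D
ΔH = Σ(broken) − Σ(formed) = (3473 + D) − (3226 + 2D) = +247 − D
Setting this equal to −90 kJ gives D = 337 kJ/mol.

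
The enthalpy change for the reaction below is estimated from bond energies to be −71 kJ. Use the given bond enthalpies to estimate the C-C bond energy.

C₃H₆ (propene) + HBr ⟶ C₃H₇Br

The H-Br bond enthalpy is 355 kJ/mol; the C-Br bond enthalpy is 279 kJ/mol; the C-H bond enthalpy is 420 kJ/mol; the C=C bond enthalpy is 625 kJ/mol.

Let D be the C-C bond energy.
Σ(broken) = 1×D + 6×420 + 1×625 + 1×355 = 3500 + D
Σ(formed) = 1×279 + 2×D + 7×420 = 3219 + 2D
ΔH = Σ(broken) − Σ(formed) = (3500 + D) − (3219 + 2D) = +281 − D
Setting this equal to −71 kJ gives D = 352 kJ/mol.

D(C-C) ≈ 352 kJ/mol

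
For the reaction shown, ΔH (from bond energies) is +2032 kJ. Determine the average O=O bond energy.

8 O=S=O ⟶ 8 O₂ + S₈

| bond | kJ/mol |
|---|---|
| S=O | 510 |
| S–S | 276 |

D(O=O) ≈ 490 kJ/mol

Let D be the O=O bond energy.
Σ(broken) = 16×510 = 8160
Σ(formed) = 8×D + 8×276 = 2208 + 8D
ΔH = Σ(broken) − Σ(formed) = (8160) − (2208 + 8D) = +5952 − 8D
Setting this equal to +2032 kJ gives 8D = 3920, so D = 490 kJ/mol.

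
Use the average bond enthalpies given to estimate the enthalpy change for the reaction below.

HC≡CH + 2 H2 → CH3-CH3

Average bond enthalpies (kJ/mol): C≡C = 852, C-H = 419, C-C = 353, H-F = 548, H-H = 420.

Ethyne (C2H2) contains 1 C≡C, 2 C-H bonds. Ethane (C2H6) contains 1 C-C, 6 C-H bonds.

Bonds broken (reactants):
  C≡C: 1 × 852 = 852
  C-H: 2 × 419 = 838
  H-H: 2 × 420 = 840
  Σ(broken) = 2530 kJ
Bonds formed (products):
  C-C: 1 × 353 = 353
  C-H: 6 × 419 = 2514
  Σ(formed) = 2867 kJ
ΔH = Σ(broken) − Σ(formed) = 2530 − 2867 = −337 kJ

ΔH ≈ −337 kJ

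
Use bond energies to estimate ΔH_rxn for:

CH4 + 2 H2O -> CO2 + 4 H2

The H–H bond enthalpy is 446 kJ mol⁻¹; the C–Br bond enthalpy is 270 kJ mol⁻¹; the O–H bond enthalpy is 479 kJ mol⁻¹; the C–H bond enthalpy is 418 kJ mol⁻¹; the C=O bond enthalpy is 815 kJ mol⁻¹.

ΔH ≈ +174 kJ

Bonds broken (reactants):
  C–H: 4 × 418 = 1672
  O–H: 4 × 479 = 1916
  Σ(broken) = 3588 kJ
Bonds formed (products):
  C=O: 2 × 815 = 1630
  H–H: 4 × 446 = 1784
  Σ(formed) = 3414 kJ
ΔH = Σ(broken) − Σ(formed) = 3588 − 3414 = +174 kJ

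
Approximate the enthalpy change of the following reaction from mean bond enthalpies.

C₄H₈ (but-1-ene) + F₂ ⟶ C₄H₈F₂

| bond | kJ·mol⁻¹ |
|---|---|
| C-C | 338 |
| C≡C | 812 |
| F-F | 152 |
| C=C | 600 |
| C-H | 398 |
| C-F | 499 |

Bonds broken (reactants):
  C-C: 2 × 338 = 676
  C-H: 8 × 398 = 3184
  C=C: 1 × 600 = 600
  F-F: 1 × 152 = 152
  Σ(broken) = 4612 kJ
Bonds formed (products):
  C-C: 3 × 338 = 1014
  C-F: 2 × 499 = 998
  C-H: 8 × 398 = 3184
  Σ(formed) = 5196 kJ
ΔH = Σ(broken) − Σ(formed) = 4612 − 5196 = −584 kJ

ΔH ≈ −584 kJ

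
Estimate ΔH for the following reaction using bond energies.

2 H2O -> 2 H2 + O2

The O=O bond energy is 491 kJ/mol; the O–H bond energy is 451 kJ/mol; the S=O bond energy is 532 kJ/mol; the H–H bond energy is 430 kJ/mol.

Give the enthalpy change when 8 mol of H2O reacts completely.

Bonds broken (reactants):
  O–H: 4 × 451 = 1804
  Σ(broken) = 1804 kJ
Bonds formed (products):
  H–H: 2 × 430 = 860
  O=O: 1 × 491 = 491
  Σ(formed) = 1351 kJ
ΔH = Σ(broken) − Σ(formed) = 1804 − 1351 = +453 kJ
For 4× the reaction as written: 4 × (+453) = +1812 kJ

ΔH = +1812 kJ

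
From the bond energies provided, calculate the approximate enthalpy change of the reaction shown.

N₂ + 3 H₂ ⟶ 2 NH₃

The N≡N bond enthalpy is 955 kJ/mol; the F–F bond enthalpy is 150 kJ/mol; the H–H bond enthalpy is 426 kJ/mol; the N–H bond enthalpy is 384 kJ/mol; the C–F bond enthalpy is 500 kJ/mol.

Bonds broken (reactants):
  H–H: 3 × 426 = 1278
  N≡N: 1 × 955 = 955
  Σ(broken) = 2233 kJ
Bonds formed (products):
  N–H: 6 × 384 = 2304
  Σ(formed) = 2304 kJ
ΔH = Σ(broken) − Σ(formed) = 2233 − 2304 = −71 kJ

ΔH ≈ −71 kJ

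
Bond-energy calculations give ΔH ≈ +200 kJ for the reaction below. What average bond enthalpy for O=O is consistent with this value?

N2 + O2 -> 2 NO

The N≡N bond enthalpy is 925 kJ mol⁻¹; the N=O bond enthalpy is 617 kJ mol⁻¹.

Let D be the O=O bond energy.
Σ(broken) = 1×925 + 1×D = 925 + D
Σ(formed) = 2×617 = 1234
ΔH = Σ(broken) − Σ(formed) = (925 + D) − (1234) = −309 + D
Setting this equal to +200 kJ gives D = 509 kJ/mol.

D(O=O) ≈ 509 kJ/mol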